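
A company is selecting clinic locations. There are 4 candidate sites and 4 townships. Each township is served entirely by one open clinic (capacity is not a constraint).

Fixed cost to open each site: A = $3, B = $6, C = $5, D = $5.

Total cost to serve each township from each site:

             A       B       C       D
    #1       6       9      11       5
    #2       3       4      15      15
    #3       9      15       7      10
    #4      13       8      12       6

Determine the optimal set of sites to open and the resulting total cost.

Open A and D; minimum total cost 31.

For any fixed open set, each township goes to its cheapest open site; total = fixed + service.
{A, D}: #1→D 5, #2→A 3, #3→A 9, #4→D 6. Service 23; fixed 8; total 31.
{A}: #1→A 6, #2→A 3, #3→A 9, #4→A 13. Service 31; fixed 3; total 34.
{A, C, D}: #1→D 5, #2→A 3, #3→C 7, #4→D 6. Service 21; fixed 13; total 34.
{A, B, C, D}: #1→D 5, #2→A 3, #3→C 7, #4→D 6. Service 21; fixed 19; total 40.
No other subset beats 31.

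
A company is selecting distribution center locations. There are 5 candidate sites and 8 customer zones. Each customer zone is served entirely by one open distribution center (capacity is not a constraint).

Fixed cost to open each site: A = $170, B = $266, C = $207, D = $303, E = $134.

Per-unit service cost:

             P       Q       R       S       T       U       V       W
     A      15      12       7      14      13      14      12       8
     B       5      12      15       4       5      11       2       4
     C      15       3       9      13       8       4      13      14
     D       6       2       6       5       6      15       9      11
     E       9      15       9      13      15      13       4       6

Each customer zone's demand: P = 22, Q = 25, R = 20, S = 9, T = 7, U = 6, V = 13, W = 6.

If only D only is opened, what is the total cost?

Total cost: 965

Each customer zone is assigned to its cheapest site among the open ones.
{D}: P→D 6·22=132, Q→D 2·25=50, R→D 6·20=120, S→D 5·9=45, T→D 6·7=42, U→D 15·6=90, V→D 9·13=117, W→D 11·6=66. Service 662; fixed 303; total 965.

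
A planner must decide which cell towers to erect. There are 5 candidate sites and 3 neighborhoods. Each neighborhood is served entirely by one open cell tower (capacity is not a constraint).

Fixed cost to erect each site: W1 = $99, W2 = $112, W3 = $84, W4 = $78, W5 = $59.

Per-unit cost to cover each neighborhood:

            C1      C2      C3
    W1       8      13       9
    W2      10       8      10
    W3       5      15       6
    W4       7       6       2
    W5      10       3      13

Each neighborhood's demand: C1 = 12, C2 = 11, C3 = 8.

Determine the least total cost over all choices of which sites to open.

For any fixed open set, each neighborhood goes to its cheapest open site; total = fixed + service.
{W4}: C1→W4 7·12=84, C2→W4 6·11=66, C3→W4 2·8=16. Service 166; fixed 78; total 244.
{W4, W5}: service 133 + fixed 137 = 270
{W3, W5}: service 141 + fixed 143 = 284
{W1, W2, W3, W4, W5}: service 109 + fixed 432 = 541
No other subset beats 244.

Minimum total cost: 244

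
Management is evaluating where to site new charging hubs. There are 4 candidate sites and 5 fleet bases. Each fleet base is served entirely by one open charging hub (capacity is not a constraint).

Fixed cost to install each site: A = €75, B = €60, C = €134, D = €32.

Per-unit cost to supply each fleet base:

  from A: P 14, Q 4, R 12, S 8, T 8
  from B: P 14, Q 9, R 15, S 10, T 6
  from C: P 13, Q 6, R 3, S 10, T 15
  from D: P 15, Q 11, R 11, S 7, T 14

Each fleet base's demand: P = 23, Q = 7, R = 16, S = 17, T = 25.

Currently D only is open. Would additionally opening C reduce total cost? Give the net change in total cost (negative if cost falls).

Current service cost with {D}: 1067.
Adding C: each fleet base re-picks its cheapest; new service cost 858, saving 209.
Extra fixed cost: 134. Net change = 134 − 209 = -75.
(Totals: 1099 → 1024.)

Yes — net change −75 (cost falls by 75).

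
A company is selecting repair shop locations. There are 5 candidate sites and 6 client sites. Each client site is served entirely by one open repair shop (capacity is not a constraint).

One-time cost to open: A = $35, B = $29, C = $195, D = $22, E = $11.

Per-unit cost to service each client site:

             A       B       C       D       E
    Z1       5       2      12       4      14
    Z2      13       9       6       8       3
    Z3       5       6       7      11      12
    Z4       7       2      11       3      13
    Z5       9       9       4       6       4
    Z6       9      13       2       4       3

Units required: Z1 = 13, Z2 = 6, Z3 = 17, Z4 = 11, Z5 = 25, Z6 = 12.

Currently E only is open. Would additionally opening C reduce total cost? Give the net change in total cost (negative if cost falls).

No — net change +50 (cost rises by 50).

Current service cost with {E}: 683.
Adding C: each client site re-picks its cheapest; new service cost 538, saving 145.
Extra fixed cost: 195. Net change = 195 − 145 = 50.
(Totals: 694 → 744.)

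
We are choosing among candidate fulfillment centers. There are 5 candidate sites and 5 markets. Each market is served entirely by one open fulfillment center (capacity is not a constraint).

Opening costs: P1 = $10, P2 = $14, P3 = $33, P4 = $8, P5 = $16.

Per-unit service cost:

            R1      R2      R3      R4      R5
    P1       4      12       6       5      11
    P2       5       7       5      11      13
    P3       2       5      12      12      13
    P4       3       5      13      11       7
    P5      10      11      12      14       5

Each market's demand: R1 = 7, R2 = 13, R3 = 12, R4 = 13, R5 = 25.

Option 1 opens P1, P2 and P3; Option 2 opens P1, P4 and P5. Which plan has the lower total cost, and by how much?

Option 2 is cheaper by 154.

Option 1: {P1, P2, P3}: R1→P3 2·7=14, R2→P3 5·13=65, R3→P2 5·12=60, R4→P1 5·13=65, R5→P1 11·25=275. Service 479; fixed 57; total 536.
Option 2: {P1, P4, P5}: R1→P4 3·7=21, R2→P4 5·13=65, R3→P1 6·12=72, R4→P1 5·13=65, R5→P5 5·25=125. Service 348; fixed 34; total 382.
Difference: |536 − 382| = 154.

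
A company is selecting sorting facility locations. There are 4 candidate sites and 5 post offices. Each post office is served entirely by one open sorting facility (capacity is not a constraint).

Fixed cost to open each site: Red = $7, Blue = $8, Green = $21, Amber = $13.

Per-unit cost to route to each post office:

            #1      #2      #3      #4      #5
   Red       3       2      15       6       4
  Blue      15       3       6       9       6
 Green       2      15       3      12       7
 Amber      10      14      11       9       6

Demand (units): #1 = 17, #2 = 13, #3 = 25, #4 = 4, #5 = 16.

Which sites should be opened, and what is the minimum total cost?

For any fixed open set, each post office goes to its cheapest open site; total = fixed + service.
{Red, Green}: #1→Green 2·17=34, #2→Red 2·13=26, #3→Green 3·25=75, #4→Red 6·4=24, #5→Red 4·16=64. Service 223; fixed 28; total 251.
{Red, Blue, Green}: service 223 + fixed 36 = 259
{Red, Green, Amber}: service 223 + fixed 41 = 264
{Red, Blue, Green, Amber}: #1→Green 2·17=34, #2→Red 2·13=26, #3→Green 3·25=75, #4→Red 6·4=24, #5→Red 4·16=64. Service 223; fixed 49; total 272.
No other subset beats 251.

Open Red and Green; minimum total cost 251.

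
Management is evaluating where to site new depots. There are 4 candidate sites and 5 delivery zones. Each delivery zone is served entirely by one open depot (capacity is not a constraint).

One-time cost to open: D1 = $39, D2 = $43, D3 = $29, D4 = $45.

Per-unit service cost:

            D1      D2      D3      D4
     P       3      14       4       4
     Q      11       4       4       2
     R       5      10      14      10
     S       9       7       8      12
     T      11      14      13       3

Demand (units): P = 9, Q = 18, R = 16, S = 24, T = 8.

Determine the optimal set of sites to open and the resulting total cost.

Open D1, D2 and D4; minimum total cost 462.

For any fixed open set, each delivery zone goes to its cheapest open site; total = fixed + service.
{D1, D2, D4}: P→D1 3·9=27, Q→D4 2·18=36, R→D1 5·16=80, S→D2 7·24=168, T→D4 3·8=24. Service 335; fixed 127; total 462.
{D1, D4}: P→D1 3·9=27, Q→D4 2·18=36, R→D1 5·16=80, S→D1 9·24=216, T→D4 3·8=24. Service 383; fixed 84; total 467.
{D1, D3, D4}: service 359 + fixed 113 = 472
{D1, D2, D3, D4}: service 335 + fixed 156 = 491
No other subset beats 462.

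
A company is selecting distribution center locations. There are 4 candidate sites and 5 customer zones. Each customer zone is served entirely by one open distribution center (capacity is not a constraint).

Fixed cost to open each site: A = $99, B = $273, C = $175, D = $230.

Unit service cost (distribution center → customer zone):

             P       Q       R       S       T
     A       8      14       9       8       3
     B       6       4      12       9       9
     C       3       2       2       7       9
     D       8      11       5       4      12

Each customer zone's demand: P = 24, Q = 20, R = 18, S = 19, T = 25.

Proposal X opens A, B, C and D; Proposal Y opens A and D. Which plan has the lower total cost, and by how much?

Proposal Y is cheaper by 94.

Proposal X: {A, B, C, D}: P→C 3·24=72, Q→C 2·20=40, R→C 2·18=36, S→D 4·19=76, T→A 3·25=75. Service 299; fixed 777; total 1076.
Proposal Y: {A, D}: P→A 8·24=192, Q→D 11·20=220, R→D 5·18=90, S→D 4·19=76, T→A 3·25=75. Service 653; fixed 329; total 982.
Difference: |1076 − 982| = 94.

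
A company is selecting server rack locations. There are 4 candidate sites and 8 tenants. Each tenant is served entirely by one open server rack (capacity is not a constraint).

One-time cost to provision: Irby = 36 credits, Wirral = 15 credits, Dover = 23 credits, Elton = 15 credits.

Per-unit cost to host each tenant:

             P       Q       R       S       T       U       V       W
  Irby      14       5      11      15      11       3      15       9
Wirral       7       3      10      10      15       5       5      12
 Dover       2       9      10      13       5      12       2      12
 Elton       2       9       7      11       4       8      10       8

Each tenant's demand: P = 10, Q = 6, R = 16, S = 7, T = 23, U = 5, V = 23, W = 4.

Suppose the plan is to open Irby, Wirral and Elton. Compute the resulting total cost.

Total cost: 540

Each tenant is assigned to its cheapest site among the open ones.
{Irby, Wirral, Elton}: P→Elton 2·10=20, Q→Wirral 3·6=18, R→Elton 7·16=112, S→Wirral 10·7=70, T→Elton 4·23=92, U→Irby 3·5=15, V→Wirral 5·23=115, W→Elton 8·4=32. Service 474; fixed 66; total 540.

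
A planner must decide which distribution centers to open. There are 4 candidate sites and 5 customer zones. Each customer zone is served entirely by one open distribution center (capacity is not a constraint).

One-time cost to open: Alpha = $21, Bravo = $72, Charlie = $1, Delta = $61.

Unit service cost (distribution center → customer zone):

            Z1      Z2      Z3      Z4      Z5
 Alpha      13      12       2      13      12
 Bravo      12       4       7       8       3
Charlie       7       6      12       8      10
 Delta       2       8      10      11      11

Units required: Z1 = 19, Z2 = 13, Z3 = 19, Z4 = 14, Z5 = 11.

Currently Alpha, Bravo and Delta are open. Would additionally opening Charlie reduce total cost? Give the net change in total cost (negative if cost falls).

Current service cost with {Alpha, Bravo, Delta}: 273.
Adding Charlie: each customer zone re-picks its cheapest; new service cost 273, saving 0.
Extra fixed cost: 1. Net change = 1 − 0 = 1.
(Totals: 427 → 428.)

No — net change +1 (cost rises by 1).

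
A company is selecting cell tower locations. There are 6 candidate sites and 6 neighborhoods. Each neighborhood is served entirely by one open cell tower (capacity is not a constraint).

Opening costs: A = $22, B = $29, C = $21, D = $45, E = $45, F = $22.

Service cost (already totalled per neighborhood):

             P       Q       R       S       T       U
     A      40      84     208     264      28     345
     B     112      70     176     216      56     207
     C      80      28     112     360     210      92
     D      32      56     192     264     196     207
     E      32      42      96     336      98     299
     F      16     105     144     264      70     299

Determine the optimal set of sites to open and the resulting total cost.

For any fixed open set, each neighborhood goes to its cheapest open site; total = fixed + service.
{A, B, C, F}: P→F 16, Q→C 28, R→C 112, S→B 216, T→A 28, U→C 92. Service 492; fixed 94; total 586.
{A, B, C}: P→A 40, Q→C 28, R→C 112, S→B 216, T→A 28, U→C 92. Service 516; fixed 72; total 588.
{B, C, F}: P→F 16, Q→C 28, R→C 112, S→B 216, T→B 56, U→C 92. Service 520; fixed 72; total 592.
{A, B, C, D, E, F}: service 476 + fixed 184 = 660
No other subset beats 586.

Open A, B, C and F; minimum total cost 586.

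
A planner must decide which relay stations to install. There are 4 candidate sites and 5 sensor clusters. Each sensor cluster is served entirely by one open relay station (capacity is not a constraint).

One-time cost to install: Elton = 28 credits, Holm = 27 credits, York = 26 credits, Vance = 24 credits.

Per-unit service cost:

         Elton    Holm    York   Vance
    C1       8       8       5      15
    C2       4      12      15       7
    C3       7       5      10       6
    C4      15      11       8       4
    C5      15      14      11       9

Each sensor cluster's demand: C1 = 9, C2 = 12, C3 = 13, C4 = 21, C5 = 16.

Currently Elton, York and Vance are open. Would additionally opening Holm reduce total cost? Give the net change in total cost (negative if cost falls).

Current service cost with {Elton, York, Vance}: 399.
Adding Holm: each sensor cluster re-picks its cheapest; new service cost 386, saving 13.
Extra fixed cost: 27. Net change = 27 − 13 = 14.
(Totals: 477 → 491.)

No — net change +14 (cost rises by 14).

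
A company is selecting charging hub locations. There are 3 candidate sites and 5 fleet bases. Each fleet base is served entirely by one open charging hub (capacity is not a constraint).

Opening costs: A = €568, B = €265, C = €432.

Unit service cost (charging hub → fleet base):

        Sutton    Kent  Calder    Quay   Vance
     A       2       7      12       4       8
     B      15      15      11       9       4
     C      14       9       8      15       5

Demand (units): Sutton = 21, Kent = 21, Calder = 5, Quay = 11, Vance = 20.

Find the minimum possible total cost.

For any fixed open set, each fleet base goes to its cheapest open site; total = fixed + service.
{A}: Sutton→A 2·21=42, Kent→A 7·21=147, Calder→A 12·5=60, Quay→A 4·11=44, Vance→A 8·20=160. Service 453; fixed 568; total 1021.
{B}: service 864 + fixed 265 = 1129
{A, B}: Sutton→A 2·21=42, Kent→A 7·21=147, Calder→B 11·5=55, Quay→A 4·11=44, Vance→B 4·20=80. Service 368; fixed 833; total 1201.
{A, B, C}: service 353 + fixed 1265 = 1618
No other subset beats 1021.

Minimum total cost: 1021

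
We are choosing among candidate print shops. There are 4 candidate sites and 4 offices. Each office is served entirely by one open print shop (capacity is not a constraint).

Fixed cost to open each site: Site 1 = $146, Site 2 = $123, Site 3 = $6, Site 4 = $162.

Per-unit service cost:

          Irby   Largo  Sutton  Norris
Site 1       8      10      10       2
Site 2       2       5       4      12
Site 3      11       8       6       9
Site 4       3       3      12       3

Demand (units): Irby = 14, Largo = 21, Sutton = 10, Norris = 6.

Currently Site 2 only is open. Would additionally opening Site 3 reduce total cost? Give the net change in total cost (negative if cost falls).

Yes — net change −12 (cost falls by 12).

Current service cost with {Site 2}: 245.
Adding Site 3: each office re-picks its cheapest; new service cost 227, saving 18.
Extra fixed cost: 6. Net change = 6 − 18 = -12.
(Totals: 368 → 356.)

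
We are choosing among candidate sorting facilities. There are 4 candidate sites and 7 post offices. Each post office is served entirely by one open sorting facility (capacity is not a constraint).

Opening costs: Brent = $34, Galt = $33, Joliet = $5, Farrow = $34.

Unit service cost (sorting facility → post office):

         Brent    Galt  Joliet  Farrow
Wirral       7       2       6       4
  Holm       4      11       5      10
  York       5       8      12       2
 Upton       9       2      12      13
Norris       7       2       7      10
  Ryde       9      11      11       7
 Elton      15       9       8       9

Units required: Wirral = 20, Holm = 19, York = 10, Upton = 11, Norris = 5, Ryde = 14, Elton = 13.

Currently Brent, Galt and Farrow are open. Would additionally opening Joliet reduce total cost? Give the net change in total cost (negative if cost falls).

Yes — net change −8 (cost falls by 8).

Current service cost with {Brent, Galt, Farrow}: 383.
Adding Joliet: each post office re-picks its cheapest; new service cost 370, saving 13.
Extra fixed cost: 5. Net change = 5 − 13 = -8.
(Totals: 484 → 476.)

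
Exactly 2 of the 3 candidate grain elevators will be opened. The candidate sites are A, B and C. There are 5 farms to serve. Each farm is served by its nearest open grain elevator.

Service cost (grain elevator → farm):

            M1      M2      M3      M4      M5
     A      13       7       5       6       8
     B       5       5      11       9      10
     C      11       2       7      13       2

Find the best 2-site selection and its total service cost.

Choose B and C; total service cost 25.

With exactly 2 open, each farm uses its cheapest among the chosen.
{B, C}: M1→B 5, M2→C 2, M3→C 7, M4→B 9, M5→C 2. Service cost 25.
{A, C}: service cost 26
{A, B}: service cost 29
Among all 3 size-2 choices, {B, C} is lowest.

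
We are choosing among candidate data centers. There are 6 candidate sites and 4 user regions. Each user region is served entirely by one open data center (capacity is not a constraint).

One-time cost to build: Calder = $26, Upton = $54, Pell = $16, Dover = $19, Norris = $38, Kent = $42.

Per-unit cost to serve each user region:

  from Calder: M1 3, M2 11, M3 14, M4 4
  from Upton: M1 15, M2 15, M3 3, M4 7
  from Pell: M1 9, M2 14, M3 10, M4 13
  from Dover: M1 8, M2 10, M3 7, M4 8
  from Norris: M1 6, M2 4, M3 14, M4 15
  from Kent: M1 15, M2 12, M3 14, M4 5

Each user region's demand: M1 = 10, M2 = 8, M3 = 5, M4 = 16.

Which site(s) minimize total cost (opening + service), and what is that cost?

Open Calder, Dover and Norris; minimum total cost 244.

For any fixed open set, each user region goes to its cheapest open site; total = fixed + service.
{Calder, Dover, Norris}: M1→Calder 3·10=30, M2→Norris 4·8=32, M3→Dover 7·5=35, M4→Calder 4·16=64. Service 161; fixed 83; total 244.
{Calder, Dover}: service 209 + fixed 45 = 254
{Calder, Pell, Norris}: M1→Calder 3·10=30, M2→Norris 4·8=32, M3→Pell 10·5=50, M4→Calder 4·16=64. Service 176; fixed 80; total 256.
{Calder, Upton, Pell, Dover, Norris, Kent}: service 141 + fixed 195 = 336
No other subset beats 244.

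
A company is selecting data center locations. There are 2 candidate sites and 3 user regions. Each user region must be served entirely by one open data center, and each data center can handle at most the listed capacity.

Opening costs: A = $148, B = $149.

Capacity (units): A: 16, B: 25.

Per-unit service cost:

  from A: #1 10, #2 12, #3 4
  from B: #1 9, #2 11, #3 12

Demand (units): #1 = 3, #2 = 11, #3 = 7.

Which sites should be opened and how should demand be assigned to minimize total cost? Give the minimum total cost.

Open {B}: #1→B 9·3=27, #2→B 11·11=121, #3→B 12·7=84.
Loads: B carries 21/25. Service 232; fixed 149; total 381.
Next best feasible plan costs 473.

Minimum total cost: 381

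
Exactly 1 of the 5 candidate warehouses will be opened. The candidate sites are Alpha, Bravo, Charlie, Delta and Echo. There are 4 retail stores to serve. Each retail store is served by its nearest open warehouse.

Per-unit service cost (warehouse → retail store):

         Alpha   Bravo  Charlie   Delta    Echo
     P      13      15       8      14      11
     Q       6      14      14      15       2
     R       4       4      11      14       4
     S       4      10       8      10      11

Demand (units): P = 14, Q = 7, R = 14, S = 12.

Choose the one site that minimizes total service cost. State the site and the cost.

With exactly 1 open, each retail store uses its cheapest among the chosen.
{Alpha}: P→Alpha 13·14=182, Q→Alpha 6·7=42, R→Alpha 4·14=56, S→Alpha 4·12=48. Service cost 328.
{Echo}: service cost 356
{Charlie}: service cost 460
Among all 5 size-1 choices, {Alpha} is lowest.

Choose Alpha only; total service cost 328.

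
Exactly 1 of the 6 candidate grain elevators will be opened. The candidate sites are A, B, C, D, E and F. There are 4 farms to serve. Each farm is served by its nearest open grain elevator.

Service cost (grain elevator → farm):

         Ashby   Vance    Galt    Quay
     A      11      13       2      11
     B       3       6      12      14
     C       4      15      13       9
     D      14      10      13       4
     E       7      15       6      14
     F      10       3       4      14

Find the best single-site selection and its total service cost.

Choose F only; total service cost 31.

With exactly 1 open, each farm uses its cheapest among the chosen.
{F}: Ashby→F 10, Vance→F 3, Galt→F 4, Quay→F 14. Service cost 31.
{B}: service cost 35
{A}: service cost 37
Among all 6 size-1 choices, {F} is lowest.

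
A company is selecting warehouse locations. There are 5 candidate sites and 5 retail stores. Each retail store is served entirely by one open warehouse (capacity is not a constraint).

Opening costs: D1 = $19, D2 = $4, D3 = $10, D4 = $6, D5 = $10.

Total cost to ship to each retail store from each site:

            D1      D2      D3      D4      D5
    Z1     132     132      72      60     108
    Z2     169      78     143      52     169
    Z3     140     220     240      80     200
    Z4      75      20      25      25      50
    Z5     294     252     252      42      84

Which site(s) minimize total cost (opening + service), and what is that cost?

For any fixed open set, each retail store goes to its cheapest open site; total = fixed + service.
{D2, D4}: Z1→D4 60, Z2→D4 52, Z3→D4 80, Z4→D2 20, Z5→D4 42. Service 254; fixed 10; total 264.
{D4}: service 259 + fixed 6 = 265
{D2, D3, D4}: service 254 + fixed 20 = 274
{D1, D2, D3, D4, D5}: Z1→D4 60, Z2→D4 52, Z3→D4 80, Z4→D2 20, Z5→D4 42. Service 254; fixed 49; total 303.
No other subset beats 264.

Open D2 and D4; minimum total cost 264.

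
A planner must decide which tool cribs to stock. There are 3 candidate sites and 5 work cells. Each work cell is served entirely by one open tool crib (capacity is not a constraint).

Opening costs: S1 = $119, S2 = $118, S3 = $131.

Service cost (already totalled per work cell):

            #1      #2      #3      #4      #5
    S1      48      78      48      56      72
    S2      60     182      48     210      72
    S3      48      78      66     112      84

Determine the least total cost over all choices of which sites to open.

Minimum total cost: 421

For any fixed open set, each work cell goes to its cheapest open site; total = fixed + service.
{S1}: #1→S1 48, #2→S1 78, #3→S1 48, #4→S1 56, #5→S1 72. Service 302; fixed 119; total 421.
{S3}: service 388 + fixed 131 = 519
{S1, S2}: service 302 + fixed 237 = 539
{S1, S2, S3}: #1→S1 48, #2→S1 78, #3→S1 48, #4→S1 56, #5→S1 72. Service 302; fixed 368; total 670.
No other subset beats 421.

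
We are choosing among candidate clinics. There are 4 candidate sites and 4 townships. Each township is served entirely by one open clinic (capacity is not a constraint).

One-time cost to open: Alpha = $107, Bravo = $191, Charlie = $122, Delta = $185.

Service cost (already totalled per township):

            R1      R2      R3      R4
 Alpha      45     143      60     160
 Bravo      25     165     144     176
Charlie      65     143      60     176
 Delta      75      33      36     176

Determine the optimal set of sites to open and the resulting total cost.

For any fixed open set, each township goes to its cheapest open site; total = fixed + service.
{Delta}: R1→Delta 75, R2→Delta 33, R3→Delta 36, R4→Delta 176. Service 320; fixed 185; total 505.
{Alpha}: service 408 + fixed 107 = 515
{Alpha, Delta}: service 274 + fixed 292 = 566
{Alpha, Bravo, Charlie, Delta}: service 254 + fixed 605 = 859
No other subset beats 505.

Open Delta only; minimum total cost 505.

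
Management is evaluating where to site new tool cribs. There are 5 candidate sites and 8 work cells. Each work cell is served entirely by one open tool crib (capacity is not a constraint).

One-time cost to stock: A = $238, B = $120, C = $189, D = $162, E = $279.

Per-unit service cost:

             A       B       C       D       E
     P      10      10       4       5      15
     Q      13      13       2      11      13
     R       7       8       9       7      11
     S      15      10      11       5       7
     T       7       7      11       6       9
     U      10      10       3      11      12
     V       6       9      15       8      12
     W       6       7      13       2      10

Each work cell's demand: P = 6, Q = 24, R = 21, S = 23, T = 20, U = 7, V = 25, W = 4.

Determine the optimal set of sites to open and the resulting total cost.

Open C and D; minimum total cost 1034.

For any fixed open set, each work cell goes to its cheapest open site; total = fixed + service.
{C, D}: P→C 4·6=24, Q→C 2·24=48, R→D 7·21=147, S→D 5·23=115, T→D 6·20=120, U→C 3·7=21, V→D 8·25=200, W→D 2·4=8. Service 683; fixed 351; total 1034.
{D}: P→D 5·6=30, Q→D 11·24=264, R→D 7·21=147, S→D 5·23=115, T→D 6·20=120, U→D 11·7=77, V→D 8·25=200, W→D 2·4=8. Service 961; fixed 162; total 1123.
{B, C, D}: P→C 4·6=24, Q→C 2·24=48, R→D 7·21=147, S→D 5·23=115, T→D 6·20=120, U→C 3·7=21, V→D 8·25=200, W→D 2·4=8. Service 683; fixed 471; total 1154.
{A, B, C, D, E}: service 633 + fixed 988 = 1621
No other subset beats 1034.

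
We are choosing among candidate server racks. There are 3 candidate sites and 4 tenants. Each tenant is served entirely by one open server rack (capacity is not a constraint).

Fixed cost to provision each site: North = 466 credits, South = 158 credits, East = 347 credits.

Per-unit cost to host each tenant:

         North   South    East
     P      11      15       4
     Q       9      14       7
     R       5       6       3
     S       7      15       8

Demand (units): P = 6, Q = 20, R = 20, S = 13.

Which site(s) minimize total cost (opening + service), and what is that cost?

For any fixed open set, each tenant goes to its cheapest open site; total = fixed + service.
{East}: P→East 4·6=24, Q→East 7·20=140, R→East 3·20=60, S→East 8·13=104. Service 328; fixed 347; total 675.
{South, East}: service 328 + fixed 505 = 833
{South}: service 685 + fixed 158 = 843
{North, South, East}: service 315 + fixed 971 = 1286
(All 7 nonempty subsets were checked; East only is lowest.)

Open East only; minimum total cost 675.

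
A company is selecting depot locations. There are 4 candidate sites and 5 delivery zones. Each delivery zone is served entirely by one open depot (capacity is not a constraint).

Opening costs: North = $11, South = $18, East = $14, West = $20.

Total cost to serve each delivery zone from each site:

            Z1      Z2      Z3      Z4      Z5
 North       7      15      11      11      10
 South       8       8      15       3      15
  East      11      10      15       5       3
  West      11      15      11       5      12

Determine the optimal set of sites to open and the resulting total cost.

For any fixed open set, each delivery zone goes to its cheapest open site; total = fixed + service.
{East}: Z1→East 11, Z2→East 10, Z3→East 15, Z4→East 5, Z5→East 3. Service 44; fixed 14; total 58.
{North, East}: service 36 + fixed 25 = 61
{North}: Z1→North 7, Z2→North 15, Z3→North 11, Z4→North 11, Z5→North 10. Service 54; fixed 11; total 65.
{North, South, East, West}: service 32 + fixed 63 = 95
No other subset beats 58.

Open East only; minimum total cost 58.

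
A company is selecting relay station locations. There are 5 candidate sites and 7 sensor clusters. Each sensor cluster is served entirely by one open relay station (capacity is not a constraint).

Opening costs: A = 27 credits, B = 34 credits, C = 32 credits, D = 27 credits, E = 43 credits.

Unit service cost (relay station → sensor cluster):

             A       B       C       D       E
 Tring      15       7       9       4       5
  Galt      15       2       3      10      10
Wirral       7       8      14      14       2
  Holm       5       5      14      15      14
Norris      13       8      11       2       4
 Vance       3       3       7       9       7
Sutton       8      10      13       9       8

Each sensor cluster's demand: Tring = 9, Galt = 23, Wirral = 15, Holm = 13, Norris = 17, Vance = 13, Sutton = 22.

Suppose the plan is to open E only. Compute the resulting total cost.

Each sensor cluster is assigned to its cheapest site among the open ones.
{E}: Tring→E 5·9=45, Galt→E 10·23=230, Wirral→E 2·15=30, Holm→E 14·13=182, Norris→E 4·17=68, Vance→E 7·13=91, Sutton→E 8·22=176. Service 822; fixed 43; total 865.

Total cost: 865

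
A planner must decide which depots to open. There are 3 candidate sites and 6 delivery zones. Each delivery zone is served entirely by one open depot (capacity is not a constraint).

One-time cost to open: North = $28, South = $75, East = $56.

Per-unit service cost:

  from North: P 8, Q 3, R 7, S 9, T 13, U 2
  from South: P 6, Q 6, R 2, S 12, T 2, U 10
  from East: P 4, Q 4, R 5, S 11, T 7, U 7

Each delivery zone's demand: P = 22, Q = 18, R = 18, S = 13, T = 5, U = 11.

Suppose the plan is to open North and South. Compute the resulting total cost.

Total cost: 474

Each delivery zone is assigned to its cheapest site among the open ones.
{North, South}: P→South 6·22=132, Q→North 3·18=54, R→South 2·18=36, S→North 9·13=117, T→South 2·5=10, U→North 2·11=22. Service 371; fixed 103; total 474.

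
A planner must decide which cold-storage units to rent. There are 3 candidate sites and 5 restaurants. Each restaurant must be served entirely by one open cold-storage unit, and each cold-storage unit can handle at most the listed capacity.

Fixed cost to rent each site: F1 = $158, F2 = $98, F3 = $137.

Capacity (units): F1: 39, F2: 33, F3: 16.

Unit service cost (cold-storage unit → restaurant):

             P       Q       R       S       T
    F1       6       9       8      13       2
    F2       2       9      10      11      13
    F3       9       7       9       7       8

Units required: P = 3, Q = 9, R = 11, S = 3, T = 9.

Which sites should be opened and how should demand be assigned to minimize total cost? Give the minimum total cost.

Open {F1}: P→F1 6·3=18, Q→F1 9·9=81, R→F1 8·11=88, S→F1 13·3=39, T→F1 2·9=18.
Loads: F1 carries 35/39. Service 244; fixed 158; total 402.
Next best feasible plan costs 482.

Minimum total cost: 402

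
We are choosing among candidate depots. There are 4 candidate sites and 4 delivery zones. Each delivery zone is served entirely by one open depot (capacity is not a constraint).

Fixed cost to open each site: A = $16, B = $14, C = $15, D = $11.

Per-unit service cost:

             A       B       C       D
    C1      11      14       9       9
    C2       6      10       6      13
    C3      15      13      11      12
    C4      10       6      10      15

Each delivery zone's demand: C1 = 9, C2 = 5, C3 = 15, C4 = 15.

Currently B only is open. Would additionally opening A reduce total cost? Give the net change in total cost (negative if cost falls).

Yes — net change −31 (cost falls by 31).

Current service cost with {B}: 461.
Adding A: each delivery zone re-picks its cheapest; new service cost 414, saving 47.
Extra fixed cost: 16. Net change = 16 − 47 = -31.
(Totals: 475 → 444.)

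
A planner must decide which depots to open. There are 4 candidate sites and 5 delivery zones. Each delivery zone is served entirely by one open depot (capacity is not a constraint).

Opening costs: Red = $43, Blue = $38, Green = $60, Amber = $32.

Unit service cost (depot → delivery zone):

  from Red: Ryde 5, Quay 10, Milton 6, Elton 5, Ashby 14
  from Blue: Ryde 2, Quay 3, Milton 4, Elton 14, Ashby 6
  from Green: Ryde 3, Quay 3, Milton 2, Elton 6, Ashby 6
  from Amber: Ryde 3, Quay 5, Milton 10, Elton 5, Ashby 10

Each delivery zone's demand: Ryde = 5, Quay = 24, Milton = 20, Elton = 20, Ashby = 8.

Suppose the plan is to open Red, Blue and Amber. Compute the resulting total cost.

Each delivery zone is assigned to its cheapest site among the open ones.
{Red, Blue, Amber}: Ryde→Blue 2·5=10, Quay→Blue 3·24=72, Milton→Blue 4·20=80, Elton→Red 5·20=100, Ashby→Blue 6·8=48. Service 310; fixed 113; total 423.

Total cost: 423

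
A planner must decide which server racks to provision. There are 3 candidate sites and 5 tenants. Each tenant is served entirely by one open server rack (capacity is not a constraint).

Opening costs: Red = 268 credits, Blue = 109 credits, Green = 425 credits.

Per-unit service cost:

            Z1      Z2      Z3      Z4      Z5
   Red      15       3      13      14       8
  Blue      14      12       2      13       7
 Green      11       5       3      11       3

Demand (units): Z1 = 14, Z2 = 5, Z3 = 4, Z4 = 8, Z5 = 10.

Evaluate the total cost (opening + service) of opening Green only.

Total cost: 734

Each tenant is assigned to its cheapest site among the open ones.
{Green}: Z1→Green 11·14=154, Z2→Green 5·5=25, Z3→Green 3·4=12, Z4→Green 11·8=88, Z5→Green 3·10=30. Service 309; fixed 425; total 734.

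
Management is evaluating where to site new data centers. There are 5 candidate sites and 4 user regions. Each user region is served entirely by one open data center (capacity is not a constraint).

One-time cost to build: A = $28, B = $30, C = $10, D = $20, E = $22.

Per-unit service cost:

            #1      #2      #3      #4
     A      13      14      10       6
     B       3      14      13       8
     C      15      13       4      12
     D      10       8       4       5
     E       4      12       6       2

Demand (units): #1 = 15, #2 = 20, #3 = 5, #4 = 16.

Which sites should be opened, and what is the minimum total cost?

Open D and E; minimum total cost 314.

For any fixed open set, each user region goes to its cheapest open site; total = fixed + service.
{D, E}: #1→E 4·15=60, #2→D 8·20=160, #3→D 4·5=20, #4→E 2·16=32. Service 272; fixed 42; total 314.
{C, D, E}: service 272 + fixed 52 = 324
{B, D, E}: service 257 + fixed 72 = 329
{A, B, C, D, E}: #1→B 3·15=45, #2→D 8·20=160, #3→C 4·5=20, #4→E 2·16=32. Service 257; fixed 110; total 367.
No other subset beats 314.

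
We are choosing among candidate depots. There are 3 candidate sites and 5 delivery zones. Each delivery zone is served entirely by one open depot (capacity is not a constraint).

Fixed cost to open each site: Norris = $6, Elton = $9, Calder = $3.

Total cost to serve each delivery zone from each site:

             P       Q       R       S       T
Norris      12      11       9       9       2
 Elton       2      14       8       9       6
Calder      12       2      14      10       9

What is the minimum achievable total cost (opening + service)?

Minimum total cost: 39

For any fixed open set, each delivery zone goes to its cheapest open site; total = fixed + service.
{Elton, Calder}: P→Elton 2, Q→Calder 2, R→Elton 8, S→Elton 9, T→Elton 6. Service 27; fixed 12; total 39.
{Norris, Elton, Calder}: P→Elton 2, Q→Calder 2, R→Elton 8, S→Norris 9, T→Norris 2. Service 23; fixed 18; total 41.
{Norris, Calder}: P→Norris 12, Q→Calder 2, R→Norris 9, S→Norris 9, T→Norris 2. Service 34; fixed 9; total 43.
{Calder}: service 47 + fixed 3 = 50
No other subset beats 39.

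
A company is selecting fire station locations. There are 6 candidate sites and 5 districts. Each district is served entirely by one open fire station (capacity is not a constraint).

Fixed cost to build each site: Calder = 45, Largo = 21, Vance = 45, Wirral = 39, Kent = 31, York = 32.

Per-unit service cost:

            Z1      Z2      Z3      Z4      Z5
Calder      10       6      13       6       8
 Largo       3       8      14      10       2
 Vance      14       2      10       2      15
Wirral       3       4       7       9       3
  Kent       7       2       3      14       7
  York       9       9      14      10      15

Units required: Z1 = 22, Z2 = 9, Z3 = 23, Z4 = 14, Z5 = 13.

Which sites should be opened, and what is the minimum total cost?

Open Largo, Vance and Kent; minimum total cost 304.

For any fixed open set, each district goes to its cheapest open site; total = fixed + service.
{Largo, Vance, Kent}: Z1→Largo 3·22=66, Z2→Vance 2·9=18, Z3→Kent 3·23=69, Z4→Vance 2·14=28, Z5→Largo 2·13=26. Service 207; fixed 97; total 304.
{Vance, Wirral, Kent}: service 220 + fixed 115 = 335
{Largo, Vance, Kent, York}: Z1→Largo 3·22=66, Z2→Vance 2·9=18, Z3→Kent 3·23=69, Z4→Vance 2·14=28, Z5→Largo 2·13=26. Service 207; fixed 129; total 336.
{Calder, Largo, Vance, Wirral, Kent, York}: service 207 + fixed 213 = 420
No other subset beats 304.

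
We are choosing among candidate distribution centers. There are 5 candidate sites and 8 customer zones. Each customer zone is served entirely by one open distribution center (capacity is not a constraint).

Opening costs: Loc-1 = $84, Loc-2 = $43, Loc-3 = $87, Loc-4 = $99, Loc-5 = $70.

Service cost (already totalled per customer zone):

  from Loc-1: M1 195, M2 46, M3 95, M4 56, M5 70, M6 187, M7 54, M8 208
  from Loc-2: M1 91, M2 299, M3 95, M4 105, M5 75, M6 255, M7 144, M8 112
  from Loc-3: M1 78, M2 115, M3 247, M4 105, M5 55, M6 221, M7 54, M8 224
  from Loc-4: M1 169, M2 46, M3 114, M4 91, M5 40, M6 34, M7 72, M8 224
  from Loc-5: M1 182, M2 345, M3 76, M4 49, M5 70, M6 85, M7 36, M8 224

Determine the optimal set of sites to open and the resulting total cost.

Open Loc-2, Loc-4 and Loc-5; minimum total cost 696.

For any fixed open set, each customer zone goes to its cheapest open site; total = fixed + service.
{Loc-2, Loc-4, Loc-5}: M1→Loc-2 91, M2→Loc-4 46, M3→Loc-5 76, M4→Loc-5 49, M5→Loc-4 40, M6→Loc-4 34, M7→Loc-5 36, M8→Loc-2 112. Service 484; fixed 212; total 696.
{Loc-2, Loc-4}: service 581 + fixed 142 = 723
{Loc-1, Loc-2, Loc-4}: service 528 + fixed 226 = 754
{Loc-1, Loc-2, Loc-3, Loc-4, Loc-5}: M1→Loc-3 78, M2→Loc-1 46, M3→Loc-5 76, M4→Loc-5 49, M5→Loc-4 40, M6→Loc-4 34, M7→Loc-5 36, M8→Loc-2 112. Service 471; fixed 383; total 854.
No other subset beats 696.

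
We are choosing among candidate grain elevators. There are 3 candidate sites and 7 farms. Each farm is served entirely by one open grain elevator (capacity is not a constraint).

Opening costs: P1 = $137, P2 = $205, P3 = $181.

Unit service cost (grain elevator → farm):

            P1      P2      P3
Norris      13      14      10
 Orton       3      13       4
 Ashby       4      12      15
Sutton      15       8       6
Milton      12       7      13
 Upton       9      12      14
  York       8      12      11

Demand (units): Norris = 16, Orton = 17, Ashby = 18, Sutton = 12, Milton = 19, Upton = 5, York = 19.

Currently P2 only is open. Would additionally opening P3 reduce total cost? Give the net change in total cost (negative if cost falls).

Yes — net change −79 (cost falls by 79).

Current service cost with {P2}: 1178.
Adding P3: each farm re-picks its cheapest; new service cost 918, saving 260.
Extra fixed cost: 181. Net change = 181 − 260 = -79.
(Totals: 1383 → 1304.)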